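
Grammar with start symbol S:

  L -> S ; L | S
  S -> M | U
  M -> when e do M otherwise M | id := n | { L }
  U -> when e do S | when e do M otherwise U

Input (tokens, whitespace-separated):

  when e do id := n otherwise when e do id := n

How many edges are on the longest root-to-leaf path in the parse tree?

5

[S [U when e do [M id := n] otherwise [U when e do [S [M id := n]]]]]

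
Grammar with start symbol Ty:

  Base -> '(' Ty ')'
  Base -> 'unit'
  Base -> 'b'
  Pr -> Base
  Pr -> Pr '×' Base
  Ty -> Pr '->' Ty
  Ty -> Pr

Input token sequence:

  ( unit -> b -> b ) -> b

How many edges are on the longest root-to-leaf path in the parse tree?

[Ty [Pr [Base ( [Ty [Pr [Base unit]] -> [Ty [Pr [Base b]] -> [Ty [Pr [Base b]]]]] )]] -> [Ty [Pr [Base b]]]]

8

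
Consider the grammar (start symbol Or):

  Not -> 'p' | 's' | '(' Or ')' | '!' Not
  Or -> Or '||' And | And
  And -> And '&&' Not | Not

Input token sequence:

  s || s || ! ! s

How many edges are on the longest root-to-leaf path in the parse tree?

5

[Or [Or [Or [And [Not s]]] || [And [Not s]]] || [And [Not ! [Not ! [Not s]]]]]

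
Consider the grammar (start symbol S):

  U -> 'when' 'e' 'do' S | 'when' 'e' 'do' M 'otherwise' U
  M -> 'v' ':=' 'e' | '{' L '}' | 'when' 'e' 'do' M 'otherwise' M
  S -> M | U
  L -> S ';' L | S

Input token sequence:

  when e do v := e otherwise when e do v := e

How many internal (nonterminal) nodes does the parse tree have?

6

[S [U when e do [M v := e] otherwise [U when e do [S [M v := e]]]]]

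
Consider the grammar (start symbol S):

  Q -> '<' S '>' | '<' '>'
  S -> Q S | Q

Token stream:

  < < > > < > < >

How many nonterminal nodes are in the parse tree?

8

[S [Q < [S [Q < >]] >] [S [Q < >] [S [Q < >]]]]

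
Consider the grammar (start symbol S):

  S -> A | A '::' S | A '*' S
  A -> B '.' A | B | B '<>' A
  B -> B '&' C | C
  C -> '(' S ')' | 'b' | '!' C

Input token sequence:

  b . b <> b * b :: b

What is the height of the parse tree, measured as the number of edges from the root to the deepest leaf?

[S [A [B [C b]] . [A [B [C b]] <> [A [B [C b]]]]] * [S [A [B [C b]]] :: [S [A [B [C b]]]]]]

6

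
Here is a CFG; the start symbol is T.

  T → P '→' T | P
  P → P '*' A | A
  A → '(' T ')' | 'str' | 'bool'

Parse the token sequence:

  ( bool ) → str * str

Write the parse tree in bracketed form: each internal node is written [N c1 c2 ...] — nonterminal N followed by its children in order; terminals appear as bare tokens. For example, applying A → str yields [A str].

[T [P [A ( [T [P [A bool]]] )]] → [T [P [P [A str]] * [A str]]]]

T
P → T
A → T
( T ) → T
( P ) → T
( A ) → T
( bool ) → T
( bool ) → P
( bool ) → P * A
( bool ) → A * A
( bool ) → str * A
( bool ) → str * str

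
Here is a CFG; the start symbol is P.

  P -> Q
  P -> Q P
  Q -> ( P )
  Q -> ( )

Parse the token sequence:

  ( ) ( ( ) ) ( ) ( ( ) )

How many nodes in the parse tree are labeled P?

[P [Q ( )] [P [Q ( [P [Q ( )]] )] [P [Q ( )] [P [Q ( [P [Q ( )]] )]]]]]

6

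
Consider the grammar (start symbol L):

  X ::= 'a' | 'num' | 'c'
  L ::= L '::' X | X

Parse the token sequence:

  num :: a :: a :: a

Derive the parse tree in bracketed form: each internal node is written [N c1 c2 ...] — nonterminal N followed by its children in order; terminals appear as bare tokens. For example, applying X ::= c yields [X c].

L
L :: X
L :: X :: X
L :: X :: X :: X
X :: X :: X :: X
num :: X :: X :: X
num :: a :: X :: X
num :: a :: a :: X
num :: a :: a :: a

[L [L [L [L [X num]] :: [X a]] :: [X a]] :: [X a]]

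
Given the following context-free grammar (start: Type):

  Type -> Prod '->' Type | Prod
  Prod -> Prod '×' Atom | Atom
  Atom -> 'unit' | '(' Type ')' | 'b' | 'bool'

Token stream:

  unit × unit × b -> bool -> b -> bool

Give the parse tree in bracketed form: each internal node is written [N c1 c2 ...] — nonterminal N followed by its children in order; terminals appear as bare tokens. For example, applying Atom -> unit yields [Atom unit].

[Type [Prod [Prod [Prod [Atom unit]] × [Atom unit]] × [Atom b]] -> [Type [Prod [Atom bool]] -> [Type [Prod [Atom b]] -> [Type [Prod [Atom bool]]]]]]

Type
Prod -> Type
Prod × Atom -> Type
Prod × Atom × Atom -> Type
Atom × Atom × Atom -> Type
unit × Atom × Atom -> Type
unit × unit × Atom -> Type
unit × unit × b -> Type
unit × unit × b -> Prod -> Type
unit × unit × b -> Atom -> Type
unit × unit × b -> bool -> Type
unit × unit × b -> bool -> Prod -> Type
unit × unit × b -> bool -> Atom -> Type
unit × unit × b -> bool -> b -> Type
unit × unit × b -> bool -> b -> Prod
unit × unit × b -> bool -> b -> Atom
unit × unit × b -> bool -> b -> bool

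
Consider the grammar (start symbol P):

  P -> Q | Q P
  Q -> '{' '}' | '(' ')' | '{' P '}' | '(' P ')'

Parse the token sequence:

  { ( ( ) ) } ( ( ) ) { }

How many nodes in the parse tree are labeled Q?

6

[P [Q { [P [Q ( [P [Q ( )]] )]] }] [P [Q ( [P [Q ( )]] )] [P [Q { }]]]]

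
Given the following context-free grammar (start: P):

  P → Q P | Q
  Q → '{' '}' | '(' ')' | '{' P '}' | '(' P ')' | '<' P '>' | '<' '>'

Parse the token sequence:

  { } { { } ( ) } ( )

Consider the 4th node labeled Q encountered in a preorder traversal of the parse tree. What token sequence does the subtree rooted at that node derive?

[P [Q { }] [P [Q { [P [Q { }] [P [Q ( )]]] }] [P [Q ( )]]]]

( )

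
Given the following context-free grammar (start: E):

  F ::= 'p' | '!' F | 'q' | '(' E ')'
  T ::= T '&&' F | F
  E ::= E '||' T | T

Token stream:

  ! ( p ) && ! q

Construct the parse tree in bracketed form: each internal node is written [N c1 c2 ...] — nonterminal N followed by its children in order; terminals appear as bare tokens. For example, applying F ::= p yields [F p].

[E [T [T [F ! [F ( [E [T [F p]]] )]]] && [F ! [F q]]]]

E
T
T && F
F && F
! F && F
! ( E ) && F
! ( T ) && F
! ( F ) && F
! ( p ) && F
! ( p ) && ! F
! ( p ) && ! q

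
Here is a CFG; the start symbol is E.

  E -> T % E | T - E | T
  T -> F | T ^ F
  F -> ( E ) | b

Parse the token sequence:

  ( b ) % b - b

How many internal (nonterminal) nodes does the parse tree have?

12

[E [T [F ( [E [T [F b]]] )]] % [E [T [F b]] - [E [T [F b]]]]]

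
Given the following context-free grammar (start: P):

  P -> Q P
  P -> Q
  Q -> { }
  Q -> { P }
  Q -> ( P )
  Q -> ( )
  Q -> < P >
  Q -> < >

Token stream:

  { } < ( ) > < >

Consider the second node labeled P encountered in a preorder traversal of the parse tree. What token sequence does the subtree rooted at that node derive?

< ( ) > < >

[P [Q { }] [P [Q < [P [Q ( )]] >] [P [Q < >]]]]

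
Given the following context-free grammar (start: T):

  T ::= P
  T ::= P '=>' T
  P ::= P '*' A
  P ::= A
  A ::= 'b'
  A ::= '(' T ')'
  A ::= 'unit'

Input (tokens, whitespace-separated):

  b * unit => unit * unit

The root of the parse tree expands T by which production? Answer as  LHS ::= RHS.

T ::= P '=>' T

[T [P [P [A b]] * [A unit]] => [T [P [P [A unit]] * [A unit]]]]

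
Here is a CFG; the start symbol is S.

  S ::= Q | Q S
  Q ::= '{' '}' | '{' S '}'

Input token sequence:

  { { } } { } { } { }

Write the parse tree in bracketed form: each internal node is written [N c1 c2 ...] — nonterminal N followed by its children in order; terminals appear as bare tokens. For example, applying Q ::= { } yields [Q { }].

S
Q S
{ S } S
{ Q } S
{ { } } S
{ { } } Q S
{ { } } { } S
{ { } } { } Q S
{ { } } { } { } S
{ { } } { } { } Q
{ { } } { } { } { }

[S [Q { [S [Q { }]] }] [S [Q { }] [S [Q { }] [S [Q { }]]]]]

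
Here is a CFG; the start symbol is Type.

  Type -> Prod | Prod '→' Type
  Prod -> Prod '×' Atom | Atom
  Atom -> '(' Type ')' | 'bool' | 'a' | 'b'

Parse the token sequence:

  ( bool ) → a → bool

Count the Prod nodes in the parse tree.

[Type [Prod [Atom ( [Type [Prod [Atom bool]]] )]] → [Type [Prod [Atom a]] → [Type [Prod [Atom bool]]]]]

4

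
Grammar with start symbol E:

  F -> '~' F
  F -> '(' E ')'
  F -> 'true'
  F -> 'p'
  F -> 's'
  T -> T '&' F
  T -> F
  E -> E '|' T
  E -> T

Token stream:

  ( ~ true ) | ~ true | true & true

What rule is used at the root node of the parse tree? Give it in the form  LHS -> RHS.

[E [E [E [T [F ( [E [T [F ~ [F true]]]] )]]] | [T [F ~ [F true]]]] | [T [T [F true]] & [F true]]]

E -> E '|' T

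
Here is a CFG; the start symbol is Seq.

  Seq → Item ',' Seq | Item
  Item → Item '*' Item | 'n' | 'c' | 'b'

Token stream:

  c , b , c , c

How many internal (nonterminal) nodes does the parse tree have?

8

[Seq [Item c] , [Seq [Item b] , [Seq [Item c] , [Seq [Item c]]]]]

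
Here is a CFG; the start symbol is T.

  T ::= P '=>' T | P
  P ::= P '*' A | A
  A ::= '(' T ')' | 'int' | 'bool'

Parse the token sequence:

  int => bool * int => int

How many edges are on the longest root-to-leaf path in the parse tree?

5

[T [P [A int]] => [T [P [P [A bool]] * [A int]] => [T [P [A int]]]]]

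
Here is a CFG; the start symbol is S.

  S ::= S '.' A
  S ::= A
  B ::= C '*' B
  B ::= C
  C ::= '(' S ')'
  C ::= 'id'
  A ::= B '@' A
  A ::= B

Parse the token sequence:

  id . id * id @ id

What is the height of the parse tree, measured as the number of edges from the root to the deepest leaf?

[S [S [A [B [C id]]]] . [A [B [C id] * [B [C id]]] @ [A [B [C id]]]]]

5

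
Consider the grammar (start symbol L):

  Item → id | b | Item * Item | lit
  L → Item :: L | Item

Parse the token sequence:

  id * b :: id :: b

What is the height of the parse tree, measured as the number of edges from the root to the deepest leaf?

4

[L [Item [Item id] * [Item b]] :: [L [Item id] :: [L [Item b]]]]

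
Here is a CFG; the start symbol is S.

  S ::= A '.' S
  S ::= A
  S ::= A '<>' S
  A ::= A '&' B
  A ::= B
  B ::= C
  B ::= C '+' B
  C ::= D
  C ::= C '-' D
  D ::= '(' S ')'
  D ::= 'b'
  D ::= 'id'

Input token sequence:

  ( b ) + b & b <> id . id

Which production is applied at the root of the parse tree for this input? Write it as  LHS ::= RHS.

[S [A [A [B [C [D ( [S [A [B [C [D b]]]]] )]] + [B [C [D b]]]]] & [B [C [D b]]]] <> [S [A [B [C [D id]]]] . [S [A [B [C [D id]]]]]]]

S ::= A '<>' S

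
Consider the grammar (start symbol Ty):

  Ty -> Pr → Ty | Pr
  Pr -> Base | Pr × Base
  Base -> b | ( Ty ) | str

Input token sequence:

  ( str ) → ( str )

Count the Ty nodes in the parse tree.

4

[Ty [Pr [Base ( [Ty [Pr [Base str]]] )]] → [Ty [Pr [Base ( [Ty [Pr [Base str]]] )]]]]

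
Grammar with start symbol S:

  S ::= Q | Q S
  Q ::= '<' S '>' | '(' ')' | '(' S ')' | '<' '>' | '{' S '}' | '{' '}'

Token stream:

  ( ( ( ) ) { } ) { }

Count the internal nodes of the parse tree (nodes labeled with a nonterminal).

10

[S [Q ( [S [Q ( [S [Q ( )]] )] [S [Q { }]]] )] [S [Q { }]]]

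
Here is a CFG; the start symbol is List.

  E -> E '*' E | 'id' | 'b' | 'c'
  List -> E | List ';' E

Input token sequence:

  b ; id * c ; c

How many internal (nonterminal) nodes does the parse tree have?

8

[List [List [List [E b]] ; [E [E id] * [E c]]] ; [E c]]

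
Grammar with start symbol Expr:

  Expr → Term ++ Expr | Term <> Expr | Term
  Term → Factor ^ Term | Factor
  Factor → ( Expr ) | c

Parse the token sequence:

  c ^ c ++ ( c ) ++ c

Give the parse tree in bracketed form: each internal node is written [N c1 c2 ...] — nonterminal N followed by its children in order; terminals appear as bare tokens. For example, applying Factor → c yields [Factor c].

[Expr [Term [Factor c] ^ [Term [Factor c]]] ++ [Expr [Term [Factor ( [Expr [Term [Factor c]]] )]] ++ [Expr [Term [Factor c]]]]]

Expr
Term ++ Expr
Factor ^ Term ++ Expr
c ^ Term ++ Expr
c ^ Factor ++ Expr
c ^ c ++ Expr
c ^ c ++ Term ++ Expr
c ^ c ++ Factor ++ Expr
c ^ c ++ ( Expr ) ++ Expr
c ^ c ++ ( Term ) ++ Expr
c ^ c ++ ( Factor ) ++ Expr
c ^ c ++ ( c ) ++ Expr
c ^ c ++ ( c ) ++ Term
c ^ c ++ ( c ) ++ Factor
c ^ c ++ ( c ) ++ c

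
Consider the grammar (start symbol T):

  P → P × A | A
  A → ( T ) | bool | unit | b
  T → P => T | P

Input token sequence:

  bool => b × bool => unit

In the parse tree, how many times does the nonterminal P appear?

[T [P [A bool]] => [T [P [P [A b]] × [A bool]] => [T [P [A unit]]]]]

4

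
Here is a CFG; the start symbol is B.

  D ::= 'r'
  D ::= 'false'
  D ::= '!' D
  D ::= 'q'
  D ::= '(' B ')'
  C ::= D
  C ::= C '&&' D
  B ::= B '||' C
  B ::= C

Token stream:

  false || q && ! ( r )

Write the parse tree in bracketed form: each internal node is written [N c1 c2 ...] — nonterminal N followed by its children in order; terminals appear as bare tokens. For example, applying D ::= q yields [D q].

B
B || C
C || C
D || C
false || C
false || C && D
false || D && D
false || q && D
false || q && ! D
false || q && ! ( B )
false || q && ! ( C )
false || q && ! ( D )
false || q && ! ( r )

[B [B [C [D false]]] || [C [C [D q]] && [D ! [D ( [B [C [D r]]] )]]]]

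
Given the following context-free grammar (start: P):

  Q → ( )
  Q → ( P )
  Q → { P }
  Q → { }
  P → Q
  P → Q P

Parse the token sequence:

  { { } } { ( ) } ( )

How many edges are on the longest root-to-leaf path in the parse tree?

5

[P [Q { [P [Q { }]] }] [P [Q { [P [Q ( )]] }] [P [Q ( )]]]]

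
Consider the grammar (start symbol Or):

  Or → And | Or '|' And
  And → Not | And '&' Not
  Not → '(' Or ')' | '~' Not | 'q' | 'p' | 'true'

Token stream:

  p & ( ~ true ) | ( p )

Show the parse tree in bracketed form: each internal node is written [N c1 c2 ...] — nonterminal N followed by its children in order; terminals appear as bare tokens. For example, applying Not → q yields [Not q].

[Or [Or [And [And [Not p]] & [Not ( [Or [And [Not ~ [Not true]]]] )]]] | [And [Not ( [Or [And [Not p]]] )]]]

Or
Or | And
And | And
And & Not | And
Not & Not | And
p & Not | And
p & ( Or ) | And
p & ( And ) | And
p & ( Not ) | And
p & ( ~ Not ) | And
p & ( ~ true ) | And
p & ( ~ true ) | Not
p & ( ~ true ) | ( Or )
p & ( ~ true ) | ( And )
p & ( ~ true ) | ( Not )
p & ( ~ true ) | ( p )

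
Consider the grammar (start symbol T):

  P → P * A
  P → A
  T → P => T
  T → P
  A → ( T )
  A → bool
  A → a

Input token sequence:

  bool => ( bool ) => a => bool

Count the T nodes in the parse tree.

[T [P [A bool]] => [T [P [A ( [T [P [A bool]]] )]] => [T [P [A a]] => [T [P [A bool]]]]]]

5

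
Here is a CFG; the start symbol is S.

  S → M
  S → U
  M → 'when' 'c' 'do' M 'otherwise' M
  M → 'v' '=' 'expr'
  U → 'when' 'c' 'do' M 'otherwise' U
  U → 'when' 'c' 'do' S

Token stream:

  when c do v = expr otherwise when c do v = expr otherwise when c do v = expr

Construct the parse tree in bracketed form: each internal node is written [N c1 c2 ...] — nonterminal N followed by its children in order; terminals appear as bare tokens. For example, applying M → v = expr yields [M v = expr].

S
U
when c do M otherwise U
when c do v = expr otherwise U
when c do v = expr otherwise when c do M otherwise U
when c do v = expr otherwise when c do v = expr otherwise U
when c do v = expr otherwise when c do v = expr otherwise when c do S
when c do v = expr otherwise when c do v = expr otherwise when c do M
when c do v = expr otherwise when c do v = expr otherwise when c do v = expr

[S [U when c do [M v = expr] otherwise [U when c do [M v = expr] otherwise [U when c do [S [M v = expr]]]]]]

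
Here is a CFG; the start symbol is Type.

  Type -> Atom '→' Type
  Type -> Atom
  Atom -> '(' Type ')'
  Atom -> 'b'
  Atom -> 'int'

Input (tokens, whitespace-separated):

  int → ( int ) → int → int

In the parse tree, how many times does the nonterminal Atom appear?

5

[Type [Atom int] → [Type [Atom ( [Type [Atom int]] )] → [Type [Atom int] → [Type [Atom int]]]]]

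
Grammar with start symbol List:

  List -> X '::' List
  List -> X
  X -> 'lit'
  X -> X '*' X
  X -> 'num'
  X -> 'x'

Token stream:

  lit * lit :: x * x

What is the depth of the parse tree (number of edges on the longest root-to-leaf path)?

4

[List [X [X lit] * [X lit]] :: [List [X [X x] * [X x]]]]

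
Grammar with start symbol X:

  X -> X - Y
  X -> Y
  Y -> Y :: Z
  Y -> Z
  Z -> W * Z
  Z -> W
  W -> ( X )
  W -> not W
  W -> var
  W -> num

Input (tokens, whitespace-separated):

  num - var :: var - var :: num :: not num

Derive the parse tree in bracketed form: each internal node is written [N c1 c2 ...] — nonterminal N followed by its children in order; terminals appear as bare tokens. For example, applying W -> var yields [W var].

X
X - Y
X - Y - Y
Y - Y - Y
Z - Y - Y
W - Y - Y
num - Y - Y
num - Y :: Z - Y
num - Z :: Z - Y
num - W :: Z - Y
num - var :: Z - Y
num - var :: W - Y
num - var :: var - Y
num - var :: var - Y :: Z
num - var :: var - Y :: Z :: Z
num - var :: var - Z :: Z :: Z
num - var :: var - W :: Z :: Z
num - var :: var - var :: Z :: Z
num - var :: var - var :: W :: Z
num - var :: var - var :: num :: Z
num - var :: var - var :: num :: W
num - var :: var - var :: num :: not W
num - var :: var - var :: num :: not num

[X [X [X [Y [Z [W num]]]] - [Y [Y [Z [W var]]] :: [Z [W var]]]] - [Y [Y [Y [Z [W var]]] :: [Z [W num]]] :: [Z [W not [W num]]]]]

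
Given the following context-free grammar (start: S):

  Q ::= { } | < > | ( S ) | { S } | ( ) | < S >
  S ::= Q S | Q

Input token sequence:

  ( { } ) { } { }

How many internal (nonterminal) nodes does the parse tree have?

[S [Q ( [S [Q { }]] )] [S [Q { }] [S [Q { }]]]]

8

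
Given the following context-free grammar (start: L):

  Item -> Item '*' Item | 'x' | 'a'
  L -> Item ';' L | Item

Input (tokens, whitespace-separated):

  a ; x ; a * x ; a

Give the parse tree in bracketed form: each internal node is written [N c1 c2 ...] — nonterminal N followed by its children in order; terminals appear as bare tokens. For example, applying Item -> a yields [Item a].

L
Item ; L
a ; L
a ; Item ; L
a ; x ; L
a ; x ; Item ; L
a ; x ; Item * Item ; L
a ; x ; a * Item ; L
a ; x ; a * x ; L
a ; x ; a * x ; Item
a ; x ; a * x ; a

[L [Item a] ; [L [Item x] ; [L [Item [Item a] * [Item x]] ; [L [Item a]]]]]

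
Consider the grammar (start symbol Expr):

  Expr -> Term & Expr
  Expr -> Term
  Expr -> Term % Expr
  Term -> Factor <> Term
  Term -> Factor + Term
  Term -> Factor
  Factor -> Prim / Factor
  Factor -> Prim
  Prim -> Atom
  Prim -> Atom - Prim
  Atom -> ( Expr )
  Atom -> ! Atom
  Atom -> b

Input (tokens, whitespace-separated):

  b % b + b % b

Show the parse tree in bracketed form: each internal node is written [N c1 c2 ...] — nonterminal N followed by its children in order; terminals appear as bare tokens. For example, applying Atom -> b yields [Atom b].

Expr
Term % Expr
Factor % Expr
Prim % Expr
Atom % Expr
b % Expr
b % Term % Expr
b % Factor + Term % Expr
b % Prim + Term % Expr
b % Atom + Term % Expr
b % b + Term % Expr
b % b + Factor % Expr
b % b + Prim % Expr
b % b + Atom % Expr
b % b + b % Expr
b % b + b % Term
b % b + b % Factor
b % b + b % Prim
b % b + b % Atom
b % b + b % b

[Expr [Term [Factor [Prim [Atom b]]]] % [Expr [Term [Factor [Prim [Atom b]]] + [Term [Factor [Prim [Atom b]]]]] % [Expr [Term [Factor [Prim [Atom b]]]]]]]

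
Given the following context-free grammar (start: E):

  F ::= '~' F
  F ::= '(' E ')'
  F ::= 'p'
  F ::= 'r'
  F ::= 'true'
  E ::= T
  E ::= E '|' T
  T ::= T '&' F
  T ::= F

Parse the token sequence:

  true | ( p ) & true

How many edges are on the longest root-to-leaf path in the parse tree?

7

[E [E [T [F true]]] | [T [T [F ( [E [T [F p]]] )]] & [F true]]]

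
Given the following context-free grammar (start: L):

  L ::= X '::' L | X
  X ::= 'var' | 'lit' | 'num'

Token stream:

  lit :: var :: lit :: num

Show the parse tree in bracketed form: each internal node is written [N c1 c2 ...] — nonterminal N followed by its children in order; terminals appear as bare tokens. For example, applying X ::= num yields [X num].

L
X :: L
lit :: L
lit :: X :: L
lit :: var :: L
lit :: var :: X :: L
lit :: var :: lit :: L
lit :: var :: lit :: X
lit :: var :: lit :: num

[L [X lit] :: [L [X var] :: [L [X lit] :: [L [X num]]]]]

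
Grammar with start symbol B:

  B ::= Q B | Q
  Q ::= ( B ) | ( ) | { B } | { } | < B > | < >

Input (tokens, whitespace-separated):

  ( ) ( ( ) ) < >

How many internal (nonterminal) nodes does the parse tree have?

8

[B [Q ( )] [B [Q ( [B [Q ( )]] )] [B [Q < >]]]]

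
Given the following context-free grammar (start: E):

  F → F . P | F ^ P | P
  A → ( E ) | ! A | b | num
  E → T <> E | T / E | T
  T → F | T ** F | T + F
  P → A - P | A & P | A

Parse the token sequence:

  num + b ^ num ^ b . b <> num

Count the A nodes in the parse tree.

[E [T [T [F [P [A num]]]] + [F [F [F [F [P [A b]]] ^ [P [A num]]] ^ [P [A b]]] . [P [A b]]]] <> [E [T [F [P [A num]]]]]]

6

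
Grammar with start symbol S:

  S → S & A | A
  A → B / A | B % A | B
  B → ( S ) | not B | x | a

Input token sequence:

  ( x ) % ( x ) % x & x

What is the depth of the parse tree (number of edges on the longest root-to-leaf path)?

8

[S [S [A [B ( [S [A [B x]]] )] % [A [B ( [S [A [B x]]] )] % [A [B x]]]]] & [A [B x]]]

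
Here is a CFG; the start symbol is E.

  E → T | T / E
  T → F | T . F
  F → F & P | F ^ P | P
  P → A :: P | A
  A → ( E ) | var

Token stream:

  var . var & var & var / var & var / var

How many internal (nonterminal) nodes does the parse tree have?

28

[E [T [T [F [P [A var]]]] . [F [F [F [P [A var]]] & [P [A var]]] & [P [A var]]]] / [E [T [F [F [P [A var]]] & [P [A var]]]] / [E [T [F [P [A var]]]]]]]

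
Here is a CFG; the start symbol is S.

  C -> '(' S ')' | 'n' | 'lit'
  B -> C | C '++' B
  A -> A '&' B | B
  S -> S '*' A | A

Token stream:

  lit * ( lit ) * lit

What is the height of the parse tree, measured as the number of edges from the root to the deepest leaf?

9

[S [S [S [A [B [C lit]]]] * [A [B [C ( [S [A [B [C lit]]]] )]]]] * [A [B [C lit]]]]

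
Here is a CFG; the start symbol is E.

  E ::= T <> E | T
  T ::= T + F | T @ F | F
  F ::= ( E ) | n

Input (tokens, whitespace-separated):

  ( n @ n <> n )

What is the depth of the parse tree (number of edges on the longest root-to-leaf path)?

7

[E [T [F ( [E [T [T [F n]] @ [F n]] <> [E [T [F n]]]] )]]]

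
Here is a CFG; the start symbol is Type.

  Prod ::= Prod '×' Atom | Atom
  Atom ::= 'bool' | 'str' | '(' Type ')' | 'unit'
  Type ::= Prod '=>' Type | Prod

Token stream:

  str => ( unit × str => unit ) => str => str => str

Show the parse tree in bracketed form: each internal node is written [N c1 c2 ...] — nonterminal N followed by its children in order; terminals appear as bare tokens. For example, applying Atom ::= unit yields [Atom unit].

[Type [Prod [Atom str]] => [Type [Prod [Atom ( [Type [Prod [Prod [Atom unit]] × [Atom str]] => [Type [Prod [Atom unit]]]] )]] => [Type [Prod [Atom str]] => [Type [Prod [Atom str]] => [Type [Prod [Atom str]]]]]]]

Type
Prod => Type
Atom => Type
str => Type
str => Prod => Type
str => Atom => Type
str => ( Type ) => Type
str => ( Prod => Type ) => Type
str => ( Prod × Atom => Type ) => Type
str => ( Atom × Atom => Type ) => Type
str => ( unit × Atom => Type ) => Type
str => ( unit × str => Type ) => Type
str => ( unit × str => Prod ) => Type
str => ( unit × str => Atom ) => Type
str => ( unit × str => unit ) => Type
str => ( unit × str => unit ) => Prod => Type
str => ( unit × str => unit ) => Atom => Type
str => ( unit × str => unit ) => str => Type
str => ( unit × str => unit ) => str => Prod => Type
str => ( unit × str => unit ) => str => Atom => Type
str => ( unit × str => unit ) => str => str => Type
str => ( unit × str => unit ) => str => str => Prod
str => ( unit × str => unit ) => str => str => Atom
str => ( unit × str => unit ) => str => str => str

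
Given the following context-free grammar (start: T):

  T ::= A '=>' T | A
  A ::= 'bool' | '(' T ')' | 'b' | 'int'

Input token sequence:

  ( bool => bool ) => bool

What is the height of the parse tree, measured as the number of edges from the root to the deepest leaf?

[T [A ( [T [A bool] => [T [A bool]]] )] => [T [A bool]]]

5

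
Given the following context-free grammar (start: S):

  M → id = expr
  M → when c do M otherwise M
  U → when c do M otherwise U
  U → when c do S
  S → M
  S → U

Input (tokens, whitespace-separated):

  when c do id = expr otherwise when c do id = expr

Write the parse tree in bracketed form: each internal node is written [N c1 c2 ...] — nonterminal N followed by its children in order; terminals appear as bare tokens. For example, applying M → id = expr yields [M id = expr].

[S [U when c do [M id = expr] otherwise [U when c do [S [M id = expr]]]]]

S
U
when c do M otherwise U
when c do id = expr otherwise U
when c do id = expr otherwise when c do S
when c do id = expr otherwise when c do M
when c do id = expr otherwise when c do id = expr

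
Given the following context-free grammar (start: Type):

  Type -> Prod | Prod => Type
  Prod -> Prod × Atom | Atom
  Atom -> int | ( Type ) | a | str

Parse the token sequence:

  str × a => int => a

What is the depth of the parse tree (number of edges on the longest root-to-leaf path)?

5

[Type [Prod [Prod [Atom str]] × [Atom a]] => [Type [Prod [Atom int]] => [Type [Prod [Atom a]]]]]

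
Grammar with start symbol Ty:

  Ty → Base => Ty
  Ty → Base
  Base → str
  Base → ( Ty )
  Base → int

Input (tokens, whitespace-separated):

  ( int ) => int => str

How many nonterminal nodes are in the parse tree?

8

[Ty [Base ( [Ty [Base int]] )] => [Ty [Base int] => [Ty [Base str]]]]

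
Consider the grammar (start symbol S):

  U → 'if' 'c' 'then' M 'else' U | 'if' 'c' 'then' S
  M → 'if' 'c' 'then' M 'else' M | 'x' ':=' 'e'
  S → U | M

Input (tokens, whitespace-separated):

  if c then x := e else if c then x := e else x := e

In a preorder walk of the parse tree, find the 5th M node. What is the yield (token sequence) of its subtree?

x := e

[S [M if c then [M x := e] else [M if c then [M x := e] else [M x := e]]]]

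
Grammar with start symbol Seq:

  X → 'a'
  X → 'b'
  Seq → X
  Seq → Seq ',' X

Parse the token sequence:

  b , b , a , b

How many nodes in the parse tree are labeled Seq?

4

[Seq [Seq [Seq [Seq [X b]] , [X b]] , [X a]] , [X b]]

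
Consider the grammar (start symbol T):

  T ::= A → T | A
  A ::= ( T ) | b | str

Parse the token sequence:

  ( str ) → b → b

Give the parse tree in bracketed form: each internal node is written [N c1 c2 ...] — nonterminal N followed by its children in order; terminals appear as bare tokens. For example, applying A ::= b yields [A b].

T
A → T
( T ) → T
( A ) → T
( str ) → T
( str ) → A → T
( str ) → b → T
( str ) → b → A
( str ) → b → b

[T [A ( [T [A str]] )] → [T [A b] → [T [A b]]]]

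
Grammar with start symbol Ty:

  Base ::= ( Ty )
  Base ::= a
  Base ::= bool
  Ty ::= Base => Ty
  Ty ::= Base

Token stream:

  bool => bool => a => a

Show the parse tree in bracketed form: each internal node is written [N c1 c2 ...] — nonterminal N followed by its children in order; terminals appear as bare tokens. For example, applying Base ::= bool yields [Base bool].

Ty
Base => Ty
bool => Ty
bool => Base => Ty
bool => bool => Ty
bool => bool => Base => Ty
bool => bool => a => Ty
bool => bool => a => Base
bool => bool => a => a

[Ty [Base bool] => [Ty [Base bool] => [Ty [Base a] => [Ty [Base a]]]]]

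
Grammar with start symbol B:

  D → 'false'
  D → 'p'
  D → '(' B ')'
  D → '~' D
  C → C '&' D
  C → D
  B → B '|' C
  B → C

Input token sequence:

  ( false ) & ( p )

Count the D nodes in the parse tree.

[B [C [C [D ( [B [C [D false]]] )]] & [D ( [B [C [D p]]] )]]]

4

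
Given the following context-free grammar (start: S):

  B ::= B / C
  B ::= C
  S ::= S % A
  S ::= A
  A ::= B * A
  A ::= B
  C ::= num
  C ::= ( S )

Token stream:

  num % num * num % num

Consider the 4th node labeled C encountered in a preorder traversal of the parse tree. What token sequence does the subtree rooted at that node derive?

num

[S [S [S [A [B [C num]]]] % [A [B [C num]] * [A [B [C num]]]]] % [A [B [C num]]]]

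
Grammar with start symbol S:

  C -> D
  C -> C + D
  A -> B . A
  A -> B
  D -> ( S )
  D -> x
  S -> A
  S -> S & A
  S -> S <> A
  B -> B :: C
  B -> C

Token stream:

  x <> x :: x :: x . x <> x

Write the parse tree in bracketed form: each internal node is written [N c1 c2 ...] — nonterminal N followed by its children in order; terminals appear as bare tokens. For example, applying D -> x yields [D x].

[S [S [S [A [B [C [D x]]]]] <> [A [B [B [B [C [D x]]] :: [C [D x]]] :: [C [D x]]] . [A [B [C [D x]]]]]] <> [A [B [C [D x]]]]]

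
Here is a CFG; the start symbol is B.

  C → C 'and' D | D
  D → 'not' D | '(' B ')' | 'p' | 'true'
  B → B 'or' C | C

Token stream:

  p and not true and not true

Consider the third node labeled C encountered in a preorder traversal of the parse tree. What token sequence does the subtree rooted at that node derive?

[B [C [C [C [D p]] and [D not [D true]]] and [D not [D true]]]]

p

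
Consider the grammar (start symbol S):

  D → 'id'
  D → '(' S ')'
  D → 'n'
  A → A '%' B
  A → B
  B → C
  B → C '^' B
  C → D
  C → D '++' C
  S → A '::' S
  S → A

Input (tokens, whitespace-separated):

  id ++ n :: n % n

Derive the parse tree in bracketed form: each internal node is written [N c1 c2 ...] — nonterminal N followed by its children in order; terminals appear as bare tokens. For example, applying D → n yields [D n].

[S [A [B [C [D id] ++ [C [D n]]]]] :: [S [A [A [B [C [D n]]]] % [B [C [D n]]]]]]

S
A :: S
B :: S
C :: S
D ++ C :: S
id ++ C :: S
id ++ D :: S
id ++ n :: S
id ++ n :: A
id ++ n :: A % B
id ++ n :: B % B
id ++ n :: C % B
id ++ n :: D % B
id ++ n :: n % B
id ++ n :: n % C
id ++ n :: n % D
id ++ n :: n % n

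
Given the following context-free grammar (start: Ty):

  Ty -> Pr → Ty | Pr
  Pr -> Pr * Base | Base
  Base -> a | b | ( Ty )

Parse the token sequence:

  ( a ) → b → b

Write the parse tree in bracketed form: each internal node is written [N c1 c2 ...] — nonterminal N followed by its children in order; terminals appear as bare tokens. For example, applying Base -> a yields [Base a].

[Ty [Pr [Base ( [Ty [Pr [Base a]]] )]] → [Ty [Pr [Base b]] → [Ty [Pr [Base b]]]]]

Ty
Pr → Ty
Base → Ty
( Ty ) → Ty
( Pr ) → Ty
( Base ) → Ty
( a ) → Ty
( a ) → Pr → Ty
( a ) → Base → Ty
( a ) → b → Ty
( a ) → b → Pr
( a ) → b → Base
( a ) → b → b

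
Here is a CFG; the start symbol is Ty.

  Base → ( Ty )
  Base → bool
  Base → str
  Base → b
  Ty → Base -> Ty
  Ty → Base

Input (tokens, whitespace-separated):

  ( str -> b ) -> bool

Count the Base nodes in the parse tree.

4

[Ty [Base ( [Ty [Base str] -> [Ty [Base b]]] )] -> [Ty [Base bool]]]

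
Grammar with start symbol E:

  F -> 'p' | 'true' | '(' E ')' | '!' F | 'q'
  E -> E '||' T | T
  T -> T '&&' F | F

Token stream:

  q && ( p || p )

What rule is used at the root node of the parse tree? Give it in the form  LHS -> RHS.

E -> T

[E [T [T [F q]] && [F ( [E [E [T [F p]]] || [T [F p]]] )]]]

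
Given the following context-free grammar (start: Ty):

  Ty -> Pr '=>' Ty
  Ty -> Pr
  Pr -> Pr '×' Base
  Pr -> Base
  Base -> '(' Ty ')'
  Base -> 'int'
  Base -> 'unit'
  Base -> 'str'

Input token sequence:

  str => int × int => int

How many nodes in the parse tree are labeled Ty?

[Ty [Pr [Base str]] => [Ty [Pr [Pr [Base int]] × [Base int]] => [Ty [Pr [Base int]]]]]

3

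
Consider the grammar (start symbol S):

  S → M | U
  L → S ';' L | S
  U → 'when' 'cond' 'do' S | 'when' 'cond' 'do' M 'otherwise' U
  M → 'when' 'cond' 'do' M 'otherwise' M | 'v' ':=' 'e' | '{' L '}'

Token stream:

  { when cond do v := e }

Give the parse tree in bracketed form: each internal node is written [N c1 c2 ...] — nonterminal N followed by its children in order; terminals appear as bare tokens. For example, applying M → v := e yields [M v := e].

[S [M { [L [S [U when cond do [S [M v := e]]]]] }]]

S
M
{ L }
{ S }
{ U }
{ when cond do S }
{ when cond do M }
{ when cond do v := e }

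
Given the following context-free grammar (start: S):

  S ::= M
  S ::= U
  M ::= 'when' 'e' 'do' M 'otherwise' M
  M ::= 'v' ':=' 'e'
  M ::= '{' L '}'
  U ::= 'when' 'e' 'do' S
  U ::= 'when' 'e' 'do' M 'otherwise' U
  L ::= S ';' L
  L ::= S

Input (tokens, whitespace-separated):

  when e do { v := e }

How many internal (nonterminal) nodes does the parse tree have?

7

[S [U when e do [S [M { [L [S [M v := e]]] }]]]]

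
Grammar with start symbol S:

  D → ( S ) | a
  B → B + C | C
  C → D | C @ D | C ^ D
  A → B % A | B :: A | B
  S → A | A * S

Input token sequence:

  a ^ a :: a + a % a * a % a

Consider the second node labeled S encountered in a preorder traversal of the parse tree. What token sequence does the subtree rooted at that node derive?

a % a

[S [A [B [C [C [D a]] ^ [D a]]] :: [A [B [B [C [D a]]] + [C [D a]]] % [A [B [C [D a]]]]]] * [S [A [B [C [D a]]] % [A [B [C [D a]]]]]]]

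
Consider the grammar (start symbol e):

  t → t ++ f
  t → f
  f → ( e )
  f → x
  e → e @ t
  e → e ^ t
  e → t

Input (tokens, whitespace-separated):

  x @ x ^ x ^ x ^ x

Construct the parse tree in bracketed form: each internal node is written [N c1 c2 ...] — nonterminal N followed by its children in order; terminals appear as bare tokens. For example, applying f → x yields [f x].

[e [e [e [e [e [t [f x]]] @ [t [f x]]] ^ [t [f x]]] ^ [t [f x]]] ^ [t [f x]]]

e
e ^ t
e ^ t ^ t
e ^ t ^ t ^ t
e @ t ^ t ^ t ^ t
t @ t ^ t ^ t ^ t
f @ t ^ t ^ t ^ t
x @ t ^ t ^ t ^ t
x @ f ^ t ^ t ^ t
x @ x ^ t ^ t ^ t
x @ x ^ f ^ t ^ t
x @ x ^ x ^ t ^ t
x @ x ^ x ^ f ^ t
x @ x ^ x ^ x ^ t
x @ x ^ x ^ x ^ f
x @ x ^ x ^ x ^ x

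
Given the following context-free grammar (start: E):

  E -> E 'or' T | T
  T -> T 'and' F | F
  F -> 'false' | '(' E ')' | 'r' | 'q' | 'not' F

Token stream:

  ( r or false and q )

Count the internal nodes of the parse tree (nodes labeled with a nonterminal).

[E [T [F ( [E [E [T [F r]]] or [T [T [F false]] and [F q]]] )]]]

11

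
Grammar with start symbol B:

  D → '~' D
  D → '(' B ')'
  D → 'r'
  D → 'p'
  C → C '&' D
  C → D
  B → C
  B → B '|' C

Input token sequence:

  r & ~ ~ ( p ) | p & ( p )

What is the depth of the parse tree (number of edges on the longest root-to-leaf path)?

9

[B [B [C [C [D r]] & [D ~ [D ~ [D ( [B [C [D p]]] )]]]]] | [C [C [D p]] & [D ( [B [C [D p]]] )]]]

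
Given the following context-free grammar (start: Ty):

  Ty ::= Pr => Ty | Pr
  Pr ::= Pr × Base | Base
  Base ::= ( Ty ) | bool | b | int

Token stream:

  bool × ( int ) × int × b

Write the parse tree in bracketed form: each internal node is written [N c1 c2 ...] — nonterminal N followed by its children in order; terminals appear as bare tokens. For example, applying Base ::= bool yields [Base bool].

Ty
Pr
Pr × Base
Pr × Base × Base
Pr × Base × Base × Base
Base × Base × Base × Base
bool × Base × Base × Base
bool × ( Ty ) × Base × Base
bool × ( Pr ) × Base × Base
bool × ( Base ) × Base × Base
bool × ( int ) × Base × Base
bool × ( int ) × int × Base
bool × ( int ) × int × b

[Ty [Pr [Pr [Pr [Pr [Base bool]] × [Base ( [Ty [Pr [Base int]]] )]] × [Base int]] × [Base b]]]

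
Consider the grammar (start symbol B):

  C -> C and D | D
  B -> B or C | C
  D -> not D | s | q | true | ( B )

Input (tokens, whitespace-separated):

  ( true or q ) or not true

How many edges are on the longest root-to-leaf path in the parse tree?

8

[B [B [C [D ( [B [B [C [D true]]] or [C [D q]]] )]]] or [C [D not [D true]]]]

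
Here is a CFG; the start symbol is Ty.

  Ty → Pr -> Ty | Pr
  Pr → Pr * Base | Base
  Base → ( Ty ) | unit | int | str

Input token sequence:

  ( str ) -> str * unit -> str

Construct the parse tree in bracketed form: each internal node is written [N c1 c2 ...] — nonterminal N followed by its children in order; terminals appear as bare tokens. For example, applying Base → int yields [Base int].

Ty
Pr -> Ty
Base -> Ty
( Ty ) -> Ty
( Pr ) -> Ty
( Base ) -> Ty
( str ) -> Ty
( str ) -> Pr -> Ty
( str ) -> Pr * Base -> Ty
( str ) -> Base * Base -> Ty
( str ) -> str * Base -> Ty
( str ) -> str * unit -> Ty
( str ) -> str * unit -> Pr
( str ) -> str * unit -> Base
( str ) -> str * unit -> str

[Ty [Pr [Base ( [Ty [Pr [Base str]]] )]] -> [Ty [Pr [Pr [Base str]] * [Base unit]] -> [Ty [Pr [Base str]]]]]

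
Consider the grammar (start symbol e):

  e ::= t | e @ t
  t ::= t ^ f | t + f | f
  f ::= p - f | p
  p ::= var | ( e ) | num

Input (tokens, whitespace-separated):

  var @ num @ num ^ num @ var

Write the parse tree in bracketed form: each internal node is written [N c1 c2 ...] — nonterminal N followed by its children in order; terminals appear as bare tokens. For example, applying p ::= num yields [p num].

e
e @ t
e @ t @ t
e @ t @ t @ t
t @ t @ t @ t
f @ t @ t @ t
p @ t @ t @ t
var @ t @ t @ t
var @ f @ t @ t
var @ p @ t @ t
var @ num @ t @ t
var @ num @ t ^ f @ t
var @ num @ f ^ f @ t
var @ num @ p ^ f @ t
var @ num @ num ^ f @ t
var @ num @ num ^ p @ t
var @ num @ num ^ num @ t
var @ num @ num ^ num @ f
var @ num @ num ^ num @ p
var @ num @ num ^ num @ var

[e [e [e [e [t [f [p var]]]] @ [t [f [p num]]]] @ [t [t [f [p num]]] ^ [f [p num]]]] @ [t [f [p var]]]]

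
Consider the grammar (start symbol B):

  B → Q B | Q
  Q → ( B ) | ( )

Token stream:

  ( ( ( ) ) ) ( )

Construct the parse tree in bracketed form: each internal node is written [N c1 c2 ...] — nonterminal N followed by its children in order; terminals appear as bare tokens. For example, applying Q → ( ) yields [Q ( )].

B
Q B
( B ) B
( Q ) B
( ( B ) ) B
( ( Q ) ) B
( ( ( ) ) ) B
( ( ( ) ) ) Q
( ( ( ) ) ) ( )

[B [Q ( [B [Q ( [B [Q ( )]] )]] )] [B [Q ( )]]]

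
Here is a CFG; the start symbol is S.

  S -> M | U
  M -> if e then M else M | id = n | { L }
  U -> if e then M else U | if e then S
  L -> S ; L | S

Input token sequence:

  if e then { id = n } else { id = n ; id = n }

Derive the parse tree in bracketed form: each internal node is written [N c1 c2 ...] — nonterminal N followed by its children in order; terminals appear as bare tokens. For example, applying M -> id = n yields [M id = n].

S
M
if e then M else M
if e then { L } else M
if e then { S } else M
if e then { M } else M
if e then { id = n } else M
if e then { id = n } else { L }
if e then { id = n } else { S ; L }
if e then { id = n } else { M ; L }
if e then { id = n } else { id = n ; L }
if e then { id = n } else { id = n ; S }
if e then { id = n } else { id = n ; M }
if e then { id = n } else { id = n ; id = n }

[S [M if e then [M { [L [S [M id = n]]] }] else [M { [L [S [M id = n]] ; [L [S [M id = n]]]] }]]]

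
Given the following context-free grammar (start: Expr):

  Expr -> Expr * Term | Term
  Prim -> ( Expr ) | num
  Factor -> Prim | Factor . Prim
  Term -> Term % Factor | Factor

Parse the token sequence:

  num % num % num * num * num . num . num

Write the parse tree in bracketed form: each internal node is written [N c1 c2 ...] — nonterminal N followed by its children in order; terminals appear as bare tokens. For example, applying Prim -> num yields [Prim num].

Expr
Expr * Term
Expr * Term * Term
Term * Term * Term
Term % Factor * Term * Term
Term % Factor % Factor * Term * Term
Factor % Factor % Factor * Term * Term
Prim % Factor % Factor * Term * Term
num % Factor % Factor * Term * Term
num % Prim % Factor * Term * Term
num % num % Factor * Term * Term
num % num % Prim * Term * Term
num % num % num * Term * Term
num % num % num * Factor * Term
num % num % num * Prim * Term
num % num % num * num * Term
num % num % num * num * Factor
num % num % num * num * Factor . Prim
num % num % num * num * Factor . Prim . Prim
num % num % num * num * Prim . Prim . Prim
num % num % num * num * num . Prim . Prim
num % num % num * num * num . num . Prim
num % num % num * num * num . num . num

[Expr [Expr [Expr [Term [Term [Term [Factor [Prim num]]] % [Factor [Prim num]]] % [Factor [Prim num]]]] * [Term [Factor [Prim num]]]] * [Term [Factor [Factor [Factor [Prim num]] . [Prim num]] . [Prim num]]]]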